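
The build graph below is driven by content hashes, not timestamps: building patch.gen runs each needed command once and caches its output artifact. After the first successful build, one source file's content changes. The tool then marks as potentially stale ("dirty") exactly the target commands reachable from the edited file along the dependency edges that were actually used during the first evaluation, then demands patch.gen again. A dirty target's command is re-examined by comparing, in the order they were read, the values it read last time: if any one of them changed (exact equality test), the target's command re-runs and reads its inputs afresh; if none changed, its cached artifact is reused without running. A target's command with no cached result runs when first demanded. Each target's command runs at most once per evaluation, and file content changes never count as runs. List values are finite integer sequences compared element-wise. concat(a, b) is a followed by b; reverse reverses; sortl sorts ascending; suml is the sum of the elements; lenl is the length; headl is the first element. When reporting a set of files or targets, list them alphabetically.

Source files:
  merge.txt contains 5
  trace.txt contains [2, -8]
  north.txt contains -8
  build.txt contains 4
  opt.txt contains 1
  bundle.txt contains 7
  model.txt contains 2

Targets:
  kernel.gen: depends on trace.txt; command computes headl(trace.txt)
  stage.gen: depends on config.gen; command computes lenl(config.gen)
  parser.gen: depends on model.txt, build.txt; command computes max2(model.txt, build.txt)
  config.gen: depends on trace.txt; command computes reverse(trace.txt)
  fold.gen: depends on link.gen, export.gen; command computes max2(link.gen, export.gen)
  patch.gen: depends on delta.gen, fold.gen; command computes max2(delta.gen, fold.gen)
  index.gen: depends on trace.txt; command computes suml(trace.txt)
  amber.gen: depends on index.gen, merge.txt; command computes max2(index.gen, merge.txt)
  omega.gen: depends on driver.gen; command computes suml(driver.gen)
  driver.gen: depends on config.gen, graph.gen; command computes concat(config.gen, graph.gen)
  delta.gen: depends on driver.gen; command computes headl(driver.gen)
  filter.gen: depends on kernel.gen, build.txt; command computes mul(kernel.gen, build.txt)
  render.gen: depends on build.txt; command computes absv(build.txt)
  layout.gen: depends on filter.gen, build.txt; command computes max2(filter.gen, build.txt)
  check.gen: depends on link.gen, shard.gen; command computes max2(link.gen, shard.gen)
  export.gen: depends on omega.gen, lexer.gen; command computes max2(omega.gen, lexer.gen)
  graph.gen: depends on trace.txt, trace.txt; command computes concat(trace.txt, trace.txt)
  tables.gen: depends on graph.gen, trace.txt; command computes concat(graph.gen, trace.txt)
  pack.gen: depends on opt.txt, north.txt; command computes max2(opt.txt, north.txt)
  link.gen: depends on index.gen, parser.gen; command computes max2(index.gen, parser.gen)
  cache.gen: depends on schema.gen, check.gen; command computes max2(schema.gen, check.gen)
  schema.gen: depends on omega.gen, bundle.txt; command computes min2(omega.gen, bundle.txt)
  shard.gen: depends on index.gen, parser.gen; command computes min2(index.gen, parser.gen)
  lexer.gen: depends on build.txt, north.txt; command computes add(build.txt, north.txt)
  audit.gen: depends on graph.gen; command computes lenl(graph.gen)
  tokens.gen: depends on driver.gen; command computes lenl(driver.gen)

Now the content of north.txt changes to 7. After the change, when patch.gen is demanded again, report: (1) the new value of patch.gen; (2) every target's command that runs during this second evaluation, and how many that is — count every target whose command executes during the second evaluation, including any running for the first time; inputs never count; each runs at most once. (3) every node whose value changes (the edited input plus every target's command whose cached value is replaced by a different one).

Initial pass — values computed on the first demand:
  config.gen = reverse([2, -8]) = [-8, 2]
  graph.gen = concat([2, -8], [2, -8]) = [2, -8, 2, -8]
  driver.gen = concat([-8, 2], [2, -8, 2, -8]) = [-8, 2, 2, -8, 2, -8]
  delta.gen = headl([-8, 2, 2, -8, 2, -8]) = -8
  index.gen = suml([2, -8]) = -6
  lexer.gen = add(4, -8) = -4
  omega.gen = suml([-8, 2, 2, -8, 2, -8]) = -18
  export.gen = max2(-18, -4) = -4
  parser.gen = max2(2, 4) = 4
  link.gen = max2(-6, 4) = 4
  fold.gen = max2(4, -4) = 4
  patch.gen = max2(-8, 4) = 4

Second demand — change propagation:
  lexer.gen: re-runs because north.txt -8->7; new result 11.
  export.gen: re-runs because lexer.gen -4->11; new result 11.
  fold.gen: re-runs because export.gen -4->11; new result 11.
  patch.gen: re-runs because fold.gen 4->11; new result 11.

patch.gen now evaluates to 11.
Run set: export.gen, fold.gen, lexer.gen, patch.gen (4 run).
Changed values: export.gen, fold.gen, lexer.gen, north.txt, patch.gen.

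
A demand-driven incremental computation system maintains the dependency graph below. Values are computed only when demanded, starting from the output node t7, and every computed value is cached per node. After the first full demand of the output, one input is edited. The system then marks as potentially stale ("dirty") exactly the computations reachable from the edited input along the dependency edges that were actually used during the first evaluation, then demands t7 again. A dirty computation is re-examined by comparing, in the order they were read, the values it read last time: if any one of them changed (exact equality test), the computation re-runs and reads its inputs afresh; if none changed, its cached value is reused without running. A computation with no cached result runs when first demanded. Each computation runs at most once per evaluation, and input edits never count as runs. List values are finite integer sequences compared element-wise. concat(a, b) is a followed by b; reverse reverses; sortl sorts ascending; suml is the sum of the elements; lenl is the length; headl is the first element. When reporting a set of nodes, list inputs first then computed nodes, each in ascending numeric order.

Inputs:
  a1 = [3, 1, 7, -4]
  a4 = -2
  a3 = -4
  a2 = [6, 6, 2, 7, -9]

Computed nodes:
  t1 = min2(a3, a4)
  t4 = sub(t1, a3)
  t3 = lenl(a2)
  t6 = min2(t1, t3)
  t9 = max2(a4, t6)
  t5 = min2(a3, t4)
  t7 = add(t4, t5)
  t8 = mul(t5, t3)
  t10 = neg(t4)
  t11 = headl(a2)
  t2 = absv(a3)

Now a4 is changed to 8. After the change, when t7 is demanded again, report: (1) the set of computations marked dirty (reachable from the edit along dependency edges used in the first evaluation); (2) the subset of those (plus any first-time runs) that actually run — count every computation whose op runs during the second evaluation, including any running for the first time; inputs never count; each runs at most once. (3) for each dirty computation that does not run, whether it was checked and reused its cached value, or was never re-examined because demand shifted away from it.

First evaluation (everything demanded from the output):
  t1 = min2(-4, -2) = -4
  t4 = sub(-4, -4) = 0
  t5 = min2(-4, 0) = -4
  t7 = add(0, -4) = -4

Propagation after the edit:
  t1: runs — a4 -2->8; result -4 (same value as before).
  t4: checked — values it read are unchanged (t1 unchanged, a3 unchanged); reused cached 0 without running.
  t5: checked — values it read are unchanged (a3 unchanged, t4 unchanged); reused cached -4 without running.
  t7: checked — values it read are unchanged (t4 unchanged, t5 unchanged); reused cached -4 without running.

Key observation: the change is absorbed at t1 — it re-runs but produces the same value, and the output's value is unchanged.

Marked dirty: t1, t4, t5, t7.
Computations that run: t1 — 1 in total.
Checked but reused from cache: t4, t5, t7.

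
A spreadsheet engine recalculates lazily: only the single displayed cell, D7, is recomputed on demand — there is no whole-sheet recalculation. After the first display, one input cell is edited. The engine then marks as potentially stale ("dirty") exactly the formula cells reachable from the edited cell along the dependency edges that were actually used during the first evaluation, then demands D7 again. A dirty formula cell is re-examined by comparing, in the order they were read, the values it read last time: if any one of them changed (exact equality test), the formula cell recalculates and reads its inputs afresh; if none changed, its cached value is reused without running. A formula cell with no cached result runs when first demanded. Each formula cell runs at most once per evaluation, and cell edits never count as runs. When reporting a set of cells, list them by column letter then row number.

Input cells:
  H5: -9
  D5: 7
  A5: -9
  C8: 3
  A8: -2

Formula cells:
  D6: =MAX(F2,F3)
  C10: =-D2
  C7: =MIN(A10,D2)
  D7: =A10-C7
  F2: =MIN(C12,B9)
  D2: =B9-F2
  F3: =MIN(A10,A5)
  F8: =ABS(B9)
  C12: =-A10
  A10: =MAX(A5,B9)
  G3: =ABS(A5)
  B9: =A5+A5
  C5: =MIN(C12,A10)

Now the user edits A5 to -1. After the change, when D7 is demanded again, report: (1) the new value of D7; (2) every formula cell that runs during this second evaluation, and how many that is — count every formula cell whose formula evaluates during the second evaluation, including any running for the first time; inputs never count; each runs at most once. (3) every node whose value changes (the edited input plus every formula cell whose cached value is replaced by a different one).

New value of D7: 0.
Formula cells that run: A10, B9, C7, C12, D2, D7, F2 — 7 in total.
Values that change: A5, A10, B9, C7, C12, F2.

First evaluation (everything demanded from the output):
  B9 = -9 + -9 = -18
  A10 = MAX(-9, -18) = -9
  C12 = -(-9) = 9
  F2 = MIN(9, -18) = -18
  D2 = -18 - -18 = 0
  C7 = MIN(-9, 0) = -9
  D7 = -9 - -9 = 0

Propagation after the edit:
  B9: runs — A5 -9->-1; A5 -9->-1; result -2.
  A10: runs — A5 -9->-1; B9 -18->-2; result -1.
  C12: runs — A10 -9->-1; result 1.
  F2: runs — C12 9->1; B9 -18->-2; result -2.
  D2: runs — B9 -18->-2; F2 -18->-2; result 0 (same value as before).
  C7: runs — A10 -9->-1; result -1.
  D7: runs — A10 -9->-1; C7 -9->-1; result 0 (same value as before).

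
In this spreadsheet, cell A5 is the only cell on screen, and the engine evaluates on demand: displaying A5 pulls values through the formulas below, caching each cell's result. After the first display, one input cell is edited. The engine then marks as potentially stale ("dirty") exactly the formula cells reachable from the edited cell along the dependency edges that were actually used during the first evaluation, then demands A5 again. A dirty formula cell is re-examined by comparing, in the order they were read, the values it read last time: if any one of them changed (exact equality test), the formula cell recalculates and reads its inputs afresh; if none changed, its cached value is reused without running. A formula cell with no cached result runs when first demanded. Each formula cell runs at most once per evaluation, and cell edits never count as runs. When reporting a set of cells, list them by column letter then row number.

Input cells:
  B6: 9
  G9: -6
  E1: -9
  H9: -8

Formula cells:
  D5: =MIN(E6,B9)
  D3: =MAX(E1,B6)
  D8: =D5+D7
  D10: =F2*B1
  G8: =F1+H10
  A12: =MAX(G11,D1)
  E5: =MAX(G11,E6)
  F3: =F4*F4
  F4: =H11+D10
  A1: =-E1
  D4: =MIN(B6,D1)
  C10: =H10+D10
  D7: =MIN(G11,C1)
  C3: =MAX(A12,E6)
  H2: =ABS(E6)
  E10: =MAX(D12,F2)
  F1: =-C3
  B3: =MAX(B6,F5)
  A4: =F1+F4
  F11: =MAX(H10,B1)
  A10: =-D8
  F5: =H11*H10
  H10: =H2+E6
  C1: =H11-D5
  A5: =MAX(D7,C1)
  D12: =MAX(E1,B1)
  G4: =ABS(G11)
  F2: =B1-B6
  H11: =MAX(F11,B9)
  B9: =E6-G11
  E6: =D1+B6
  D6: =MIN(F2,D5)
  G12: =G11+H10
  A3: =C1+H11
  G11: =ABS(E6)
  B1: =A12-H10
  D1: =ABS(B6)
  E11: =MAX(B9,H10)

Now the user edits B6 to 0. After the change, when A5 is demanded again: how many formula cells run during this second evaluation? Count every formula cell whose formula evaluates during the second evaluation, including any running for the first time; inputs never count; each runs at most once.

Run set: A5, A12, B1, B9, C1, D1, D5, D7, E6, F11, G11, H2, H10, H11 (14 run).

Initial pass — values computed on the first demand:
  D1 = ABS(9) = 9
  E6 = 9 + 9 = 18
  G11 = ABS(18) = 18
  A12 = MAX(18, 9) = 18
  B9 = 18 - 18 = 0
  D5 = MIN(18, 0) = 0
  H2 = ABS(18) = 18
  H10 = 18 + 18 = 36
  B1 = 18 - 36 = -18
  F11 = MAX(36, -18) = 36
  H11 = MAX(36, 0) = 36
  C1 = 36 - 0 = 36
  D7 = MIN(18, 36) = 18
  A5 = MAX(18, 36) = 36

Second demand — change propagation:
  D1: re-runs because B6 9->0; new result 0.
  E6: re-runs because D1 9->0; B6 9->0; new result 0.
  G11: re-runs because E6 18->0; new result 0.
  A12: re-runs because G11 18->0; D1 9->0; new result 0.
  B9: re-runs because E6 18->0; G11 18->0; new result 0 (unchanged).
  D5: re-runs because E6 18->0; new result 0 (unchanged).
  H2: re-runs because E6 18->0; new result 0.
  H10: re-runs because H2 18->0; E6 18->0; new result 0.
  B1: re-runs because A12 18->0; H10 36->0; new result 0.
  F11: re-runs because H10 36->0; B1 -18->0; new result 0.
  H11: re-runs because F11 36->0; new result 0.
  C1: re-runs because H11 36->0; new result 0.
  D7: re-runs because G11 18->0; C1 36->0; new result 0.
  A5: re-runs because D7 18->0; C1 36->0; new result 0.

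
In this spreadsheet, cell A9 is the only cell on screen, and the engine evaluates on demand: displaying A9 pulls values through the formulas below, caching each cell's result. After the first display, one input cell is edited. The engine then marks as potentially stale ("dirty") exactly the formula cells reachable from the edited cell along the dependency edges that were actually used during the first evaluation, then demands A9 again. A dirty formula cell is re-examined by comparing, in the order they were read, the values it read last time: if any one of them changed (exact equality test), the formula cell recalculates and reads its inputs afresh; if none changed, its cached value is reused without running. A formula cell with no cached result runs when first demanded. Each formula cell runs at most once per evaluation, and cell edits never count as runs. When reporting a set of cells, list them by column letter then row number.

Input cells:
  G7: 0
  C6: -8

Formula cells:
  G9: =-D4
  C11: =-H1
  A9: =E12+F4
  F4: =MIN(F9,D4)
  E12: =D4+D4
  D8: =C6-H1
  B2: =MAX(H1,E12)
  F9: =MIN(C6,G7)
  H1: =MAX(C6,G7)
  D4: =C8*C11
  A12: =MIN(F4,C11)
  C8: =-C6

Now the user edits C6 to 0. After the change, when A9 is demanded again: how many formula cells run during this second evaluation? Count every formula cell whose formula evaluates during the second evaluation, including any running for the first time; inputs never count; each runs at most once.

Initial pass — values computed on the first demand:
  C8 = -(-8) = 8
  F9 = MIN(-8, 0) = -8
  H1 = MAX(-8, 0) = 0
  C11 = -(0) = 0
  D4 = 8 * 0 = 0
  E12 = 0 + 0 = 0
  F4 = MIN(-8, 0) = -8
  A9 = 0 + -8 = -8

Second demand — change propagation:
  C8: re-runs because C6 -8->0; new result 0.
  F9: re-runs because C6 -8->0; new result 0.
  H1: re-runs because C6 -8->0; new result 0 (unchanged).
  C11: re-examined; everything it read last time is the same (H1 unchanged) — cache 0 kept, no run.
  D4: re-runs because C8 8->0; new result 0 (unchanged).
  E12: re-examined; everything it read last time is the same (D4 unchanged, D4 unchanged) — cache 0 kept, no run.
  F4: re-runs because F9 -8->0; new result 0.
  A9: re-runs because F4 -8->0; new result 0.

The important point: at C11 every value read last time is unchanged, so the dirty flag clears without a run.

Run set: A9, C8, D4, F4, F9, H1 (6 run).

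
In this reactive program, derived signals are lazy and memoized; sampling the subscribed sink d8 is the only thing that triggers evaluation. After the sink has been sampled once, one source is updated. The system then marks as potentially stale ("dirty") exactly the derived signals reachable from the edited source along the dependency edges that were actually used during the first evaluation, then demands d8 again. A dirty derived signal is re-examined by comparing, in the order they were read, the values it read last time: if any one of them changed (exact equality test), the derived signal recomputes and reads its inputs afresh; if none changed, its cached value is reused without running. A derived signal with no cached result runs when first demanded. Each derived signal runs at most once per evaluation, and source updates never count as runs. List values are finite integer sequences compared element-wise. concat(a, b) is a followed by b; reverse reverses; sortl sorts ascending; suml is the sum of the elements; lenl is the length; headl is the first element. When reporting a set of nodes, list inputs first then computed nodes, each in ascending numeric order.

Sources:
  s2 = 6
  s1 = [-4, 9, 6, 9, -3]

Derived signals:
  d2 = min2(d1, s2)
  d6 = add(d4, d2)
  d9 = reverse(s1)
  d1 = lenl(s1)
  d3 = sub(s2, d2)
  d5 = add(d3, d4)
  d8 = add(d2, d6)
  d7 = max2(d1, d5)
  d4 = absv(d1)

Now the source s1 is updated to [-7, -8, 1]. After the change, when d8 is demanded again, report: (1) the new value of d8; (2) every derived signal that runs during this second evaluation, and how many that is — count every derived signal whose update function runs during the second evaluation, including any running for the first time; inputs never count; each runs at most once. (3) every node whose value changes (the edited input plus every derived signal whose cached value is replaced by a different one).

First demand of the output computes:
  d1 = lenl([-4, 9, 6, 9, -3]) = 5
  d2 = min2(5, 6) = 5
  d4 = absv(5) = 5
  d6 = add(5, 5) = 10
  d8 = add(5, 10) = 15

After the edit, cleaning proceeds:
  d1: a read changed (s1 [-4, 9, 6, 9, -3]->[-7, -8, 1]) — executes, giving 3.
  d2: a read changed (d1 5->3) — executes, giving 3.
  d4: a read changed (d1 5->3) — executes, giving 3.
  d6: a read changed (d4 5->3; d2 5->3) — executes, giving 6.
  d8: a read changed (d2 5->3; d6 10->6) — executes, giving 9.

Demanding d8 again yields 9.
5 derived signals run: d1, d2, d4, d6, d8.
The nodes whose values change: s1, d1, d2, d4, d6, d8.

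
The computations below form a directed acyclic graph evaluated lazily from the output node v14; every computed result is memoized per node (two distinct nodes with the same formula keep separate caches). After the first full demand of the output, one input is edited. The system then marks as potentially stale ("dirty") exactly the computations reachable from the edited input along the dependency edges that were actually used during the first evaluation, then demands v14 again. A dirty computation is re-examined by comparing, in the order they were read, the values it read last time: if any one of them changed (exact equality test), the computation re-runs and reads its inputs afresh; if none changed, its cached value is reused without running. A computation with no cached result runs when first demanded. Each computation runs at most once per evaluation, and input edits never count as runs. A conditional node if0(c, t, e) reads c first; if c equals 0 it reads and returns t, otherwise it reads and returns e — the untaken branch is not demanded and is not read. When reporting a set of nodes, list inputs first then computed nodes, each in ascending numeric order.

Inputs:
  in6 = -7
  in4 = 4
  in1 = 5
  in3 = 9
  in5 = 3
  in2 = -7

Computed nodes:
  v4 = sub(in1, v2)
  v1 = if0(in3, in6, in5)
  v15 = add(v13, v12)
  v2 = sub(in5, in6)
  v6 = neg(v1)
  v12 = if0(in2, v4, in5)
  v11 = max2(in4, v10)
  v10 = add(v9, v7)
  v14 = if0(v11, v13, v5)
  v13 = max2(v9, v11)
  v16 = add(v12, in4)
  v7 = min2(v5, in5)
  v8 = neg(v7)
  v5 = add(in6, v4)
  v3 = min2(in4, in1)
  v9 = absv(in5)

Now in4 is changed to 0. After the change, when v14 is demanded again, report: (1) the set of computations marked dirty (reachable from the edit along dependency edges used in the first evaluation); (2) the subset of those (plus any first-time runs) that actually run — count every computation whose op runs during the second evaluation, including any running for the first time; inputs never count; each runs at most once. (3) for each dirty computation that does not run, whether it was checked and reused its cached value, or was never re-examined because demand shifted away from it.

The edit dirties: v11, v14.
3 computations run: v11, v13, v14.
No dirty computation escaped a run.
Note the branch switch — v13 had no cache and runs now for the first time.

First demand of the output computes:
  v2 = sub(3, -7) = 10
  v4 = sub(5, 10) = -5
  v5 = add(-7, -5) = -12
  v7 = min2(-12, 3) = -12
  v9 = absv(3) = 3
  v10 = add(3, -12) = -9
  v11 = max2(4, -9) = 4
  v14 = if0(v11=4 -> else branch v5) = -12

After the edit, cleaning proceeds:
  v11: a read changed (in4 4->0) — executes, giving 0.
  v13: had never run; runs now, result 3.
  v14: a read changed (v11 4->0) — executes, giving 3.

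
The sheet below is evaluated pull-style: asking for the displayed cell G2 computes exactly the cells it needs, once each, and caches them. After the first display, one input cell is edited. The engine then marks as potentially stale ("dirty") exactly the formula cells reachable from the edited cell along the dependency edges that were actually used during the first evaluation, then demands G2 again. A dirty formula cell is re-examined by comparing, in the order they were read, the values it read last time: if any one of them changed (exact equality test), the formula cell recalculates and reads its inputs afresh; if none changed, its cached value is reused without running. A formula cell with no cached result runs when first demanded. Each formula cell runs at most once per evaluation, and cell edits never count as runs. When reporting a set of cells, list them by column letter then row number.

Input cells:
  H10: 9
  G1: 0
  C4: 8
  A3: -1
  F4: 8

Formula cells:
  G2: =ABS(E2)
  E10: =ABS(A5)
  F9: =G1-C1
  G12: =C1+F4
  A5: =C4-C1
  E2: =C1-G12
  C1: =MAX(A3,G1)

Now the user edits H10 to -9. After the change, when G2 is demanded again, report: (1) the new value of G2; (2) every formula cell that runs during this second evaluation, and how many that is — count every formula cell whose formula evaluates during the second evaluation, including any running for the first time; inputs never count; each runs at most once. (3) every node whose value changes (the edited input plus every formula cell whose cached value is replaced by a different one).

First demand of the output computes:
  C1 = MAX(-1, 0) = 0
  G12 = 0 + 8 = 8
  E2 = 0 - 8 = -8
  G2 = ABS(-8) = 8

After the edit, cleaning proceeds:
  no node depends on H10 at all; the second demand re-runs nothing.

Note the shortcut — nothing in the graph depends on H10 at all, so no recomputation happens.

Demanding G2 again yields 8.
0 formula cells run: none.
The nodes whose values change: H10.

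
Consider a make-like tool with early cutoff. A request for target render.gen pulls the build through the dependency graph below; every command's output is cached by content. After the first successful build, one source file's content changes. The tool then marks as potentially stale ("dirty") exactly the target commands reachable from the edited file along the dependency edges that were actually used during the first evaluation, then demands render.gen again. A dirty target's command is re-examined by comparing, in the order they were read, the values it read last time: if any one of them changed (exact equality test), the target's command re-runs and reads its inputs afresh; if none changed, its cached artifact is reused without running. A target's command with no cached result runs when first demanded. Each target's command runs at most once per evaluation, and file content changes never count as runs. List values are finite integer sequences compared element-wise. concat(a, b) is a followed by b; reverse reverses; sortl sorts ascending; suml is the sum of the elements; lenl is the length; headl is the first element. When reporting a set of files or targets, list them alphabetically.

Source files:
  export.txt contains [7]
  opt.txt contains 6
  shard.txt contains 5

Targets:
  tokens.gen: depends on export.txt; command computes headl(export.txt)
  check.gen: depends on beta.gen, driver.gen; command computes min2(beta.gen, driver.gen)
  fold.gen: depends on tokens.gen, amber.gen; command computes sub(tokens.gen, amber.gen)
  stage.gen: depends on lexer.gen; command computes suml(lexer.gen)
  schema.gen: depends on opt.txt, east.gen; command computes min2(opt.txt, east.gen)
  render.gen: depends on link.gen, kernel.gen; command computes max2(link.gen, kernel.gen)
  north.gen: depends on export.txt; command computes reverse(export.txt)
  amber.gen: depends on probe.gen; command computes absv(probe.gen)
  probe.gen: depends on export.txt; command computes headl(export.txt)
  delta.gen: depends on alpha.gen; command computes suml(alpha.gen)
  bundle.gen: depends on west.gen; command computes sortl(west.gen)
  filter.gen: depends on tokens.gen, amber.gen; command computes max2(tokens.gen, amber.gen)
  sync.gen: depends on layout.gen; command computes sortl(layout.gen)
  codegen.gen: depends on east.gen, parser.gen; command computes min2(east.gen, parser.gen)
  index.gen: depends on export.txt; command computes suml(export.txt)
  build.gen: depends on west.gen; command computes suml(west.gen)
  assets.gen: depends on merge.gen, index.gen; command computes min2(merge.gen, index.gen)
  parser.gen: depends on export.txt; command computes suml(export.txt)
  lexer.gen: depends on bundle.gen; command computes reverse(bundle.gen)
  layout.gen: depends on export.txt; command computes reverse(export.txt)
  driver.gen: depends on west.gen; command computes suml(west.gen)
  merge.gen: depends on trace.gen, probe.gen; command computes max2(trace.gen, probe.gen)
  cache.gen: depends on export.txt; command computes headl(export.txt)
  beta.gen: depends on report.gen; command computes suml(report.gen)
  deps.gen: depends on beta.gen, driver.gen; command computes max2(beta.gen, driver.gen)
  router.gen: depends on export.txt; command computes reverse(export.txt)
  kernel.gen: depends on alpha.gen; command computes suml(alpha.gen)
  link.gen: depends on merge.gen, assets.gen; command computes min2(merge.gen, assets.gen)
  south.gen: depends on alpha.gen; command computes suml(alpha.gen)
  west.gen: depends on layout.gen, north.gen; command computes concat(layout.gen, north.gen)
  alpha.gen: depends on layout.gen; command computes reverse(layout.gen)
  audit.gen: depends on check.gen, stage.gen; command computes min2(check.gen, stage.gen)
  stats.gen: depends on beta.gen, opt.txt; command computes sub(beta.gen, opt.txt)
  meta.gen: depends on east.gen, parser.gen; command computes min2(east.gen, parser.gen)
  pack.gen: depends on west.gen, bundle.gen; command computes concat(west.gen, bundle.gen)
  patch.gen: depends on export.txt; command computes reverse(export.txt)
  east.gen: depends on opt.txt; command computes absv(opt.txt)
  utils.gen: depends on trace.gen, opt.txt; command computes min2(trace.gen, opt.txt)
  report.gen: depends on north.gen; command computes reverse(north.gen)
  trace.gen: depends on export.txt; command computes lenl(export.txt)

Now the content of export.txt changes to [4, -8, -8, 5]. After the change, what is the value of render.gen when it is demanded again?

Demanding render.gen again yields -7.

First demand of the output computes:
  index.gen = suml([7]) = 7
  layout.gen = reverse([7]) = [7]
  alpha.gen = reverse([7]) = [7]
  kernel.gen = suml([7]) = 7
  probe.gen = headl([7]) = 7
  trace.gen = lenl([7]) = 1
  merge.gen = max2(1, 7) = 7
  assets.gen = min2(7, 7) = 7
  link.gen = min2(7, 7) = 7
  render.gen = max2(7, 7) = 7

After the edit, cleaning proceeds:
  index.gen: a read changed (export.txt [7]->[4, -8, -8, 5]) — executes, giving -7.
  layout.gen: a read changed (export.txt [7]->[4, -8, -8, 5]) — executes, giving [5, -8, -8, 4].
  alpha.gen: a read changed (layout.gen [7]->[5, -8, -8, 4]) — executes, giving [4, -8, -8, 5].
  kernel.gen: a read changed (alpha.gen [7]->[4, -8, -8, 5]) — executes, giving -7.
  probe.gen: a read changed (export.txt [7]->[4, -8, -8, 5]) — executes, giving 4.
  trace.gen: a read changed (export.txt [7]->[4, -8, -8, 5]) — executes, giving 4.
  merge.gen: a read changed (trace.gen 1->4; probe.gen 7->4) — executes, giving 4.
  assets.gen: a read changed (merge.gen 7->4; index.gen 7->-7) — executes, giving -7.
  link.gen: a read changed (merge.gen 7->4; assets.gen 7->-7) — executes, giving -7.
  render.gen: a read changed (link.gen 7->-7; kernel.gen 7->-7) — executes, giving -7.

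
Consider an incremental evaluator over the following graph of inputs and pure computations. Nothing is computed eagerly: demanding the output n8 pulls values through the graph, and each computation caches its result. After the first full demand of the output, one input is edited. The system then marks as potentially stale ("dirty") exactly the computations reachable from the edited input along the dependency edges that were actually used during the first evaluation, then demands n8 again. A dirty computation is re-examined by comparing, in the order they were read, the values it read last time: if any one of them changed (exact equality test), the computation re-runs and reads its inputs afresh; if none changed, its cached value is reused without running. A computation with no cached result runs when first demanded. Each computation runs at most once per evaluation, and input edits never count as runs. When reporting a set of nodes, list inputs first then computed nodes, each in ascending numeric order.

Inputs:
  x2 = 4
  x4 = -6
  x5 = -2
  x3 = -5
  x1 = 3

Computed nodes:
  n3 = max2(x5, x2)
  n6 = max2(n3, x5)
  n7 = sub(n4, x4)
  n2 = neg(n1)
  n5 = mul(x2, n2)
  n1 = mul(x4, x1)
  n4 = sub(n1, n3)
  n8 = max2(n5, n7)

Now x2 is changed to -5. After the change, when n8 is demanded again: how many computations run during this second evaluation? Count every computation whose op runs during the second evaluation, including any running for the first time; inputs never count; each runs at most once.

Run set: n3, n4, n5, n7, n8 (5 run).

Initial pass — values computed on the first demand:
  n1 = mul(-6, 3) = -18
  n2 = neg(-18) = 18
  n3 = max2(-2, 4) = 4
  n4 = sub(-18, 4) = -22
  n5 = mul(4, 18) = 72
  n7 = sub(-22, -6) = -16
  n8 = max2(72, -16) = 72

Second demand — change propagation:
  n3: re-runs because x2 4->-5; new result -2.
  n4: re-runs because n3 4->-2; new result -16.
  n5: re-runs because x2 4->-5; new result -90.
  n7: re-runs because n4 -22->-16; new result -10.
  n8: re-runs because n5 72->-90; n7 -16->-10; new result -10.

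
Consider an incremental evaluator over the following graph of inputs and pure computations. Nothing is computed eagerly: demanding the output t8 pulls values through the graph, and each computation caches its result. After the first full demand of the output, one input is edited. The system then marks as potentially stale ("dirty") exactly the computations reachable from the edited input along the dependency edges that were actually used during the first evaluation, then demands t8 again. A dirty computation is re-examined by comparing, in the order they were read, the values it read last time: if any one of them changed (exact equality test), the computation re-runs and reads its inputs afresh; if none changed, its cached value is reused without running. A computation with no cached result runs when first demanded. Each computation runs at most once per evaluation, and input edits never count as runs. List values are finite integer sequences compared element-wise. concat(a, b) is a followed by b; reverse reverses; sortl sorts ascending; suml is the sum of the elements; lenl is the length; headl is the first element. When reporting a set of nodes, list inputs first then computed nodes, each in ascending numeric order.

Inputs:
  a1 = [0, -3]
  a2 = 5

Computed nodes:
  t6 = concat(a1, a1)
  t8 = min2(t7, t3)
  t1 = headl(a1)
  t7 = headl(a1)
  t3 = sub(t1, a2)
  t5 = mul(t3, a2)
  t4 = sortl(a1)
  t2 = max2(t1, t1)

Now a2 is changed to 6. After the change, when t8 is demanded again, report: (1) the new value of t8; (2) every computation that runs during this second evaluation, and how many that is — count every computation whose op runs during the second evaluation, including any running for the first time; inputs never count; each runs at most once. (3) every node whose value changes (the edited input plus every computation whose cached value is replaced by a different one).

Initial pass — values computed on the first demand:
  t1 = headl([0, -3]) = 0
  t3 = sub(0, 5) = -5
  t7 = headl([0, -3]) = 0
  t8 = min2(0, -5) = -5

Second demand — change propagation:
  t3: re-runs because a2 5->6; new result -6.
  t8: re-runs because t3 -5->-6; new result -6.

t8 now evaluates to -6.
Run set: t3, t8 (2 run).
Changed values: a2, t3, t8.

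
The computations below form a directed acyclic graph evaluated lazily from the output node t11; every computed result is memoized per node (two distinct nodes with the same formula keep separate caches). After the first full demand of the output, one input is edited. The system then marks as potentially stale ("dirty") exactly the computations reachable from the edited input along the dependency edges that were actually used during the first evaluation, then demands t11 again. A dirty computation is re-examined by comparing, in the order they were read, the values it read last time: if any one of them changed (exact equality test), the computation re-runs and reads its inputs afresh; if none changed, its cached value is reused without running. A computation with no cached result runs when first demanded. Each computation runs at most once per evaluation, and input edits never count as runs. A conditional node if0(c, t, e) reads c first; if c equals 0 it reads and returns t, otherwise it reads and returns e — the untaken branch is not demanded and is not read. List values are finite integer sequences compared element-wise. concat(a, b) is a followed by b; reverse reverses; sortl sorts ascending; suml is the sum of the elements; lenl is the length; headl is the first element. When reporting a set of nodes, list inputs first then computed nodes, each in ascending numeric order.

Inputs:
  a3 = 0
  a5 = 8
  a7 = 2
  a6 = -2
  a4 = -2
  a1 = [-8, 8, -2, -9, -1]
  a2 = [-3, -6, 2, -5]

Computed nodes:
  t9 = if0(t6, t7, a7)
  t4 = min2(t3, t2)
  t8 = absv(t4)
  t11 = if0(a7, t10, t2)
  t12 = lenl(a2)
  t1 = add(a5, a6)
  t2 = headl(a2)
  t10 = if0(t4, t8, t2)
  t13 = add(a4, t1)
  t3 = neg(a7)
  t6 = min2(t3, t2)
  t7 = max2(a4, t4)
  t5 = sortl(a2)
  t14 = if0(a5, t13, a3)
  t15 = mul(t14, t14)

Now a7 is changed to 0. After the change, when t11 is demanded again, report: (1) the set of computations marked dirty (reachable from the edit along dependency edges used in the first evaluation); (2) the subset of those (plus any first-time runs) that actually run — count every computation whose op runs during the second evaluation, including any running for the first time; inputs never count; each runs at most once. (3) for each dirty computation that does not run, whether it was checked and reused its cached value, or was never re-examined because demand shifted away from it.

First demand of the output computes:
  t2 = headl([-3, -6, 2, -5]) = -3
  t11 = if0(a7=2 -> else branch t2) = -3

After the edit, cleaning proceeds:
  t3: had never run; runs now, result 0.
  t4: had never run; runs now, result -3.
  t10: had never run; runs now, result -3.
  t11: a read changed (a7 2->0) — executes, giving -3 — identical to its old value.

Note the branch switch — t3, t4, t10 had no cache and run now for the first time.

The edit dirties: t11.
4 computations run: t3, t4, t10, t11.
No dirty computation escaped a run.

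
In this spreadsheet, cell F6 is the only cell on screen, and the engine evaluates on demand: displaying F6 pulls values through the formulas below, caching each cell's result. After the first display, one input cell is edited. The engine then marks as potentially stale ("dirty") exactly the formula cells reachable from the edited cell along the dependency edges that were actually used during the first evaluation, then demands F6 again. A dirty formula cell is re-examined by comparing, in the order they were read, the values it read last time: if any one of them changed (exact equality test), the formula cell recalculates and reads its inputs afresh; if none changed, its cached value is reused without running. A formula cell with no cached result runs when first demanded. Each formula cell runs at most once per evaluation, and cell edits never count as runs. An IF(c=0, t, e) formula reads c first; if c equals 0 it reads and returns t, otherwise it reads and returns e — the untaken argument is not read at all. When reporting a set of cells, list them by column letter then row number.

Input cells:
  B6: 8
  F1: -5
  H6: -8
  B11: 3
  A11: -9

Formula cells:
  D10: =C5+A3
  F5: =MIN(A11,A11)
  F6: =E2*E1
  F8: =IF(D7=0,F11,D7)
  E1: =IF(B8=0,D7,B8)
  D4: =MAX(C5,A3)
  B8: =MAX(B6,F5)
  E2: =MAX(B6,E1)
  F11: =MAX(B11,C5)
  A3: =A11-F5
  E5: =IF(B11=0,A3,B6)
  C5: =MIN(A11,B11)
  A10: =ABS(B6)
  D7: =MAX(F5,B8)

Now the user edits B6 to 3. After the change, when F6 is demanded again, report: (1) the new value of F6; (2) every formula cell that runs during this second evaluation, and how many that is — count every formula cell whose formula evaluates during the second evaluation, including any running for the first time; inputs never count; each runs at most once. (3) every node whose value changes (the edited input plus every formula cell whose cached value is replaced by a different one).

Initial pass — values computed on the first demand:
  F5 = MIN(-9, -9) = -9
  B8 = MAX(8, -9) = 8
  E1 = IF(B8=0: B8=8 -> else branch B8) = 8
  E2 = MAX(8, 8) = 8
  F6 = 8 * 8 = 64

Second demand — change propagation:
  B8: re-runs because B6 8->3; new result 3.
  E1: re-runs because B8 8->3; B8 8->3; new result 3.
  E2: re-runs because B6 8->3; E1 8->3; new result 3.
  F6: re-runs because E2 8->3; E1 8->3; new result 9.

F6 now evaluates to 9.
Run set: B8, E1, E2, F6 (4 run).
Changed values: B6, B8, E1, E2, F6.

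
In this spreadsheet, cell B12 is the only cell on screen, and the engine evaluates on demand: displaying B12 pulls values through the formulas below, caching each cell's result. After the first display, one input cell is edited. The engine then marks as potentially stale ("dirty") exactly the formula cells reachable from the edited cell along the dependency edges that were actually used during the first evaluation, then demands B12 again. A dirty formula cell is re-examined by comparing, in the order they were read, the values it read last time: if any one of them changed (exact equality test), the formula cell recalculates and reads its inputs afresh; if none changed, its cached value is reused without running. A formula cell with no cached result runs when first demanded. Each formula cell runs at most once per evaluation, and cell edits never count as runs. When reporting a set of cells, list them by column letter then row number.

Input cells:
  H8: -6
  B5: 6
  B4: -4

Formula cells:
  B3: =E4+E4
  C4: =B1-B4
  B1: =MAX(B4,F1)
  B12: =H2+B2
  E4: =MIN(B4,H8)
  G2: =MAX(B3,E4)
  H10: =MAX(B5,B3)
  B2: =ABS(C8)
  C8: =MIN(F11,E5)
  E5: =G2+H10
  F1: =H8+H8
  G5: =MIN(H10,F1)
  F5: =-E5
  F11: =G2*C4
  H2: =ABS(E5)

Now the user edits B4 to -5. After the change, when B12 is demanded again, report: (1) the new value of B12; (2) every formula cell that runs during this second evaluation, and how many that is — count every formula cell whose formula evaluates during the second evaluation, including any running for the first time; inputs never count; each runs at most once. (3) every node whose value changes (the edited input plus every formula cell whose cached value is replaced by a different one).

B12 now evaluates to 0.
Run set: B1, C4, E4 (3 run).
Changed values: B1, B4.
The important point: at B3 every value read last time is unchanged, so the dirty flag clears without a run.

Initial pass — values computed on the first demand:
  E4 = MIN(-4, -6) = -6
  B3 = -6 + -6 = -12
  F1 = -6 + -6 = -12
  B1 = MAX(-4, -12) = -4
  C4 = -4 - -4 = 0
  G2 = MAX(-12, -6) = -6
  F11 = -6 * 0 = 0
  H10 = MAX(6, -12) = 6
  E5 = -6 + 6 = 0
  C8 = MIN(0, 0) = 0
  B2 = ABS(0) = 0
  H2 = ABS(0) = 0
  B12 = 0 + 0 = 0

Second demand — change propagation:
  B1: re-runs because B4 -4->-5; new result -5.
  C4: re-runs because B1 -4->-5; B4 -4->-5; new result 0 (unchanged).
  E4: re-runs because B4 -4->-5; new result -6 (unchanged).
  B3: re-examined; everything it read last time is the same (E4 unchanged, E4 unchanged) — cache -12 kept, no run.
  G2: re-examined; everything it read last time is the same (B3 unchanged, E4 unchanged) — cache -6 kept, no run.
  F11: re-examined; everything it read last time is the same (G2 unchanged, C4 unchanged) — cache 0 kept, no run.
  H10: re-examined; everything it read last time is the same (B5 unchanged, B3 unchanged) — cache 6 kept, no run.
  E5: re-examined; everything it read last time is the same (G2 unchanged, H10 unchanged) — cache 0 kept, no run.
  C8: re-examined; everything it read last time is the same (F11 unchanged, E5 unchanged) — cache 0 kept, no run.
  B2: re-examined; everything it read last time is the same (C8 unchanged) — cache 0 kept, no run.
  H2: re-examined; everything it read last time is the same (E5 unchanged) — cache 0 kept, no run.
  B12: re-examined; everything it read last time is the same (H2 unchanged, B2 unchanged) — cache 0 kept, no run.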